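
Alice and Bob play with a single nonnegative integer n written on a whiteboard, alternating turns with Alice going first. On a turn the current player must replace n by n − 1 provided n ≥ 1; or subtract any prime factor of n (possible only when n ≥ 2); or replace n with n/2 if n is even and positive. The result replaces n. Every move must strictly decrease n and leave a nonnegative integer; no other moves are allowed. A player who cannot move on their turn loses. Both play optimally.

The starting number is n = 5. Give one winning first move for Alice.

Move to 0.

Use the standard recursion: the mover loses at a terminal position; elsewhere, the mover wins exactly when some move hands the opponent an L position.
n=0: no move → L
n=1: W (go to 0, an L position)
n=2: W (go to 0, an L position)
n=3: W (go to 0, an L position)
n=4: L (options 2(W), 3(W) are all W)
n=5: W (go to 0, an L position)
From 5, the L positions reachable in one move are: 0, 4. Any move reaching one of these is winning.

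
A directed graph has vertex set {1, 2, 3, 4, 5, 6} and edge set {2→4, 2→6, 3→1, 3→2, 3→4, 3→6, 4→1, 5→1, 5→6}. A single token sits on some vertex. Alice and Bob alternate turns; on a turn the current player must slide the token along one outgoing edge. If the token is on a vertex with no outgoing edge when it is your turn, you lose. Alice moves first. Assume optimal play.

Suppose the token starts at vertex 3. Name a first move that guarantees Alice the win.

Build the W/L table. Terminal = L. A non-terminal position is W if it has a move to some L; otherwise it is L.
Every edge goes from a vertex to one that appears earlier in the order 6, 1, 4, 5, 2, 3, so processing vertices in that order labels each vertex after all of its successors.
6: no outgoing edge → L
1: no outgoing edge → L
4: can move to 1, which is L ⇒ W
5: can move to 1, which is L ⇒ W
2: can move to 6, which is L ⇒ W
3: can move to 1, which is L ⇒ W
From 3, the L positions reachable in one move are: 1, 6. Any move reaching one of these is winning.

Move to 1.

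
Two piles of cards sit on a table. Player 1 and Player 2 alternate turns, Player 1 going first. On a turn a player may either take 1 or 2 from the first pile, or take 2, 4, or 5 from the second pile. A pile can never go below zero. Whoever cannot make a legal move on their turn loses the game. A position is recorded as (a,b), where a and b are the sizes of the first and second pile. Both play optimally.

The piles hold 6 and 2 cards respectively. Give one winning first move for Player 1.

Move to (4,2).

Positions with no move are L. A position that does have a move is losing for the player to move precisely when every available move leads to a winning position for the opponent. Fill in the labels:
No move ever increases a pile, so every position that can arise here has a ≤ 6 and b ≤ 2; it is enough to label the cells with 0 ≤ a ≤ 6 and 0 ≤ b ≤ 2.
Every move lowers a or b (never raises either), so fill the grid row by row in increasing a, and left to right within a row: each cell's successors are then already labelled.
      b=0  b=1  b=2
a=0:    L    L    W
a=1:    W    W    L
a=2:    W    W    W
a=3:    L    L    W
a=4:    W    W    L
a=5:    W    W    W
a=6:    L    L    W
Cells with no legal move (terminal, hence L): (0,0), (0,1).
The remaining L cells, each justified by listing all of its moves:
(1,2): only reaches (0,2)(W), (1,0)(W), all W → L
(3,0): only reaches (2,0)(W), (1,0)(W), all W → L
(3,1): only reaches (2,1)(W), (1,1)(W), all W → L
(4,2): only reaches (3,2)(W), (2,2)(W), (4,0)(W), all W → L
(6,0): only reaches (5,0)(W), (4,0)(W), all W → L
(6,1): only reaches (5,1)(W), (4,1)(W), all W → L
Every other cell has at least one move into one of the L cells above, so it is W.
From (6,2), the L positions reachable in one move are: (4,2), (6,0). Any move reaching one of these is winning.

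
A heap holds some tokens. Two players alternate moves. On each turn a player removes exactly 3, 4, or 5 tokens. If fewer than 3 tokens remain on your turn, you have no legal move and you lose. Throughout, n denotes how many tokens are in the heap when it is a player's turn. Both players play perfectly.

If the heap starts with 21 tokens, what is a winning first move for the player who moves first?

Work bottom-up. With no move the player to move loses. Otherwise the position is W if at least one move leads to an L position for the opponent, and L if every move leads to a W.
n=0: no move → L
n=1: no move → L
n=2: no move → L
n=3: reaches L-position 0 → W
n=4: reaches L-position 1 → W
n=5: reaches L-position 2 → W
n=6: reaches L-position 2 → W
n=7: reaches L-position 2 → W
n=8: only reaches 5(W), 4(W), 3(W), all W → L
n=9: only reaches 6(W), 5(W), 4(W), all W → L
n=10: only reaches 7(W), 6(W), 5(W), all W → L
n=11: reaches L-position 8 → W
n=12: reaches L-position 9 → W
n=13: reaches L-position 10 → W
n=14: reaches L-position 10 → W
n=15: reaches L-position 10 → W
n=16: only reaches 13(W), 12(W), 11(W), all W → L
n=17: only reaches 14(W), 13(W), 12(W), all W → L
n=18: only reaches 15(W), 14(W), 13(W), all W → L
n=19: reaches L-position 16 → W
n=20: reaches L-position 17 → W
n=21: reaches L-position 18 → W
From 21, the L positions reachable in one move are: 18, 17, 16. Any move reaching one of these is winning.

Remove 3, leaving 18.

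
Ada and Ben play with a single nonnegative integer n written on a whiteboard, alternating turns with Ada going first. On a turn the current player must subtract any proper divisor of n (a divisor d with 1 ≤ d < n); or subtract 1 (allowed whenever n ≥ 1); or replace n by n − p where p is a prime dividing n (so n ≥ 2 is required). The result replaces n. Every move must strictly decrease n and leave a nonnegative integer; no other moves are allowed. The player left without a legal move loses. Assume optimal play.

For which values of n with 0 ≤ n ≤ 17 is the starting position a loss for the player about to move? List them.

Work bottom-up. With no move the player to move loses. Otherwise the position is W if at least one move leads to an L position for the opponent, and L if every move leads to a W.
n=0: no move → L
n=1: can move to 0, which is L ⇒ W
n=2: can move to 0, which is L ⇒ W
n=3: can move to 0, which is L ⇒ W
n=4: moves to 2(W), 3(W); every one is W ⇒ L
n=5: can move to 0, which is L ⇒ W
n=6: can move to 4, which is L ⇒ W
n=7: can move to 0, which is L ⇒ W
n=8: can move to 4, which is L ⇒ W
n=9: moves to 6(W), 8(W); every one is W ⇒ L
n=10: can move to 9, which is L ⇒ W
n=11: can move to 0, which is L ⇒ W
n=12: can move to 9, which is L ⇒ W
n=13: can move to 0, which is L ⇒ W
n=14: moves to 7(W), 12(W), 13(W); every one is W ⇒ L
n=15: can move to 14, which is L ⇒ W
n=16: can move to 14, which is L ⇒ W
n=17: can move to 0, which is L ⇒ W
Reading off the rows marked L gives the requested list; there are 4 such values of n.

0, 4, 9, 14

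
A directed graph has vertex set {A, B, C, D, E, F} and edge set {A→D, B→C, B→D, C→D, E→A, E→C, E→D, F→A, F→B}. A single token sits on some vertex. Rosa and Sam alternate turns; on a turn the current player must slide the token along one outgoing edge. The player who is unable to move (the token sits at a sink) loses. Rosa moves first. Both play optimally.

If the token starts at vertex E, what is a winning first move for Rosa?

Move to D.

Compute win/loss labels from the base case upward. A position with no move is L. Any other position is W if it can reach an L in one move, else L.
Every edge goes from a vertex to one that appears earlier in the order D, C, B, A, E, F, so processing vertices in that order labels each vertex after all of its successors.
D: no outgoing edge → L
C: reaches L-position D → W
B: reaches L-position D → W
A: reaches L-position D → W
E: reaches L-position D → W
F: only reaches A(W), B(W), all W → L
From E, the L positions reachable in one move are: D.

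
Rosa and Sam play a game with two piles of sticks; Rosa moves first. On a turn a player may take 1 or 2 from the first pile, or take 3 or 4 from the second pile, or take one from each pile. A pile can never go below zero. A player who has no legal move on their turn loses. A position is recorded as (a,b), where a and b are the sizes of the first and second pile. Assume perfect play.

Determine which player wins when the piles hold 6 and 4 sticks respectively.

Rosa wins.

Positions with no move are L. A position that does have a move is losing for the player to move precisely when every available move leads to a winning position for the opponent. Fill in the labels:
No move ever increases a pile, so every position that can arise here has a ≤ 6 and b ≤ 4; it is enough to label the cells with 0 ≤ a ≤ 6 and 0 ≤ b ≤ 4.
Every move lowers a or b (never raises either), so fill the grid row by row in increasing a, and left to right within a row: each cell's successors are then already labelled.
      b=0  b=1  b=2  b=3  b=4
a=0:    L    L    L    W    W
a=1:    W    W    W    W    L
a=2:    W    W    W    L    W
a=3:    L    L    L    W    W
a=4:    W    W    W    W    L
a=5:    W    W    W    L    W
a=6:    L    L    L    W    W
Cells with no legal move (terminal, hence L): (0,0), (0,1), (0,2).
The remaining L cells, each justified by listing all of its moves:
(1,4): L (options (0,4)(W), (1,1)(W), (1,0)(W), (0,3)(W) are all W)
(2,3): L (options (1,3)(W), (0,3)(W), (2,0)(W), (1,2)(W) are all W)
(3,0): L (options (2,0)(W), (1,0)(W) are all W)
(3,1): L (options (2,1)(W), (1,1)(W), (2,0)(W) are all W)
(3,2): L (options (2,2)(W), (1,2)(W), (2,1)(W) are all W)
(4,4): L (options (3,4)(W), (2,4)(W), (4,1)(W), (4,0)(W), (3,3)(W) are all W)
(5,3): L (options (4,3)(W), (3,3)(W), (5,0)(W), (4,2)(W) are all W)
(6,0): L (options (5,0)(W), (4,0)(W) are all W)
(6,1): L (options (5,1)(W), (4,1)(W), (5,0)(W) are all W)
(6,2): L (options (5,2)(W), (4,2)(W), (5,1)(W) are all W)
Every other cell has at least one move into one of the L cells above, so it is W.
From (6,4) Rosa can move to (4,4), reaching an L position.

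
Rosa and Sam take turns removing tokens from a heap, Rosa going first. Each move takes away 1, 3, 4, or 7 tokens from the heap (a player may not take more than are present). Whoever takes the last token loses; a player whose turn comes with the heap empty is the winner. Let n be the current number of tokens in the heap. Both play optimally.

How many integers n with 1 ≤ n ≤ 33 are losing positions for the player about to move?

9

Compute win/loss labels from the base case upward. A position with no move is W. Any other position is W if it can reach an L in one move, else L.
n=0: no move; the opponent has just taken the last token and therefore loses → W
n=1: only reaches 0(W), which is W → L
n=2: reaches L-position 1 → W
n=3: only reaches 2(W), 0(W), all W → L
n=4: reaches L-position 3 → W
n=5: reaches L-position 1 → W
n=6: reaches L-position 3 → W
n=7: reaches L-position 3 → W
n=8: reaches L-position 1 → W
n=9: only reaches 8(W), 6(W), 5(W), 2(W), all W → L
n=10: reaches L-position 9 → W
n=11: only reaches 10(W), 8(W), 7(W), 4(W), all W → L
n=12: reaches L-position 11 → W
n=13: reaches L-position 9 → W
n=14: reaches L-position 11 → W
n=15: reaches L-position 11 → W
n=16: reaches L-position 9 → W
n=17: only reaches 16(W), 14(W), 13(W), 10(W), all W → L
n=18: reaches L-position 17 → W
n=19: only reaches 18(W), 16(W), 15(W), 12(W), all W → L
n=20: reaches L-position 19 → W
n=21: reaches L-position 17 → W
n=22: reaches L-position 19 → W
n=23: reaches L-position 19 → W
n=24: reaches L-position 17 → W
n=25: only reaches 24(W), 22(W), 21(W), 18(W), all W → L
n=26: reaches L-position 25 → W
n=27: only reaches 26(W), 24(W), 23(W), 20(W), all W → L
n=28: reaches L-position 27 → W
n=29: reaches L-position 25 → W
n=30: reaches L-position 27 → W
n=31: reaches L-position 27 → W
n=32: reaches L-position 25 → W
n=33: only reaches 32(W), 30(W), 29(W), 26(W), all W → L
L entries with 1 ≤ n ≤ 33 (the range starts at n=1): n = 1, 3, 9, 11, 17, 19, 25, 27, 33; that makes 9.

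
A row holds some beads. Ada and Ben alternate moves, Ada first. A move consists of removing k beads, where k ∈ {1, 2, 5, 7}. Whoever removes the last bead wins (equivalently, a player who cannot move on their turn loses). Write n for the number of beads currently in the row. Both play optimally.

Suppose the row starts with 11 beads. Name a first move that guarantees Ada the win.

Use the standard recursion: the mover loses at a terminal position; elsewhere, the mover wins exactly when some move hands the opponent an L position.
n=0: no move → L
n=1: W (go to 0, an L position)
n=2: W (go to 0, an L position)
n=3: L (options 2(W), 1(W) are all W)
n=4: W (go to 3, an L position)
n=5: W (go to 3, an L position)
n=6: L (options 5(W), 4(W), 1(W) are all W)
n=7: W (go to 6, an L position)
n=8: W (go to 6, an L position)
n=9: L (options 8(W), 7(W), 4(W), 2(W) are all W)
n=10: W (go to 9, an L position)
n=11: W (go to 9, an L position)
From 11, the L positions reachable in one move are: 9, 6. Any move reaching one of these is winning.

Remove 2, leaving 9.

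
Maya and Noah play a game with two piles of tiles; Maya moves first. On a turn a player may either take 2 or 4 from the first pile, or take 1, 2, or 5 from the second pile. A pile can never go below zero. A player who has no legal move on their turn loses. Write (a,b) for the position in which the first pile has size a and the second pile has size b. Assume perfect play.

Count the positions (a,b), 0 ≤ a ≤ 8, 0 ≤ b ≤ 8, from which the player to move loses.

27

Compute win/loss labels from the base case upward. A position with no move is L. Any other position is W if it can reach an L in one move, else L.
Every move lowers a or b (never raises either), so fill the grid row by row in increasing a, and left to right within a row: each cell's successors are then already labelled.
      b=0  b=1  b=2  b=3  b=4  b=5  b=6  b=7  b=8
a=0:    L    W    W    L    W    W    L    W    W
a=1:    L    W    W    L    W    W    L    W    W
a=2:    W    L    W    W    L    W    W    L    W
a=3:    W    L    W    W    L    W    W    L    W
a=4:    W    W    L    W    W    L    W    W    L
a=5:    W    W    L    W    W    L    W    W    L
a=6:    L    W    W    L    W    W    L    W    W
a=7:    L    W    W    L    W    W    L    W    W
a=8:    W    L    W    W    L    W    W    L    W
Cells with no legal move (terminal, hence L): (0,0), (1,0).
The remaining L cells, each justified by listing all of its moves:
(0,3): →(0,2)(W), (0,1)(W) — all W, so L
(0,6): →(0,5)(W), (0,4)(W), (0,1)(W) — all W, so L
(1,3): →(1,2)(W), (1,1)(W) — all W, so L
(1,6): →(1,5)(W), (1,4)(W), (1,1)(W) — all W, so L
(2,1): →(0,1)(W), (2,0)(W) — all W, so L
(2,4): →(0,4)(W), (2,3)(W), (2,2)(W) — all W, so L
(2,7): →(0,7)(W), (2,6)(W), (2,5)(W), (2,2)(W) — all W, so L
(3,1): →(1,1)(W), (3,0)(W) — all W, so L
(3,4): →(1,4)(W), (3,3)(W), (3,2)(W) — all W, so L
(3,7): →(1,7)(W), (3,6)(W), (3,5)(W), (3,2)(W) — all W, so L
(4,2): →(2,2)(W), (0,2)(W), (4,1)(W), (4,0)(W) — all W, so L
(4,5): →(2,5)(W), (0,5)(W), (4,4)(W), (4,3)(W), (4,0)(W) — all W, so L
(4,8): →(2,8)(W), (0,8)(W), (4,7)(W), (4,6)(W), (4,3)(W) — all W, so L
(5,2): →(3,2)(W), (1,2)(W), (5,1)(W), (5,0)(W) — all W, so L
(5,5): →(3,5)(W), (1,5)(W), (5,4)(W), (5,3)(W), (5,0)(W) — all W, so L
(5,8): →(3,8)(W), (1,8)(W), (5,7)(W), (5,6)(W), (5,3)(W) — all W, so L
(6,0): →(4,0)(W), (2,0)(W) — all W, so L
(6,3): →(4,3)(W), (2,3)(W), (6,2)(W), (6,1)(W) — all W, so L
(6,6): →(4,6)(W), (2,6)(W), (6,5)(W), (6,4)(W), (6,1)(W) — all W, so L
(7,0): →(5,0)(W), (3,0)(W) — all W, so L
(7,3): →(5,3)(W), (3,3)(W), (7,2)(W), (7,1)(W) — all W, so L
(7,6): →(5,6)(W), (3,6)(W), (7,5)(W), (7,4)(W), (7,1)(W) — all W, so L
(8,1): →(6,1)(W), (4,1)(W), (8,0)(W) — all W, so L
(8,4): →(6,4)(W), (4,4)(W), (8,3)(W), (8,2)(W) — all W, so L
(8,7): →(6,7)(W), (4,7)(W), (8,6)(W), (8,5)(W), (8,2)(W) — all W, so L
Every other cell has at least one move into one of the L cells above, so it is W.
L cells per row: a=0: 3, a=1: 3, a=2: 3, a=3: 3, a=4: 3, a=5: 3, a=6: 3, a=7: 3, a=8: 3; total 27.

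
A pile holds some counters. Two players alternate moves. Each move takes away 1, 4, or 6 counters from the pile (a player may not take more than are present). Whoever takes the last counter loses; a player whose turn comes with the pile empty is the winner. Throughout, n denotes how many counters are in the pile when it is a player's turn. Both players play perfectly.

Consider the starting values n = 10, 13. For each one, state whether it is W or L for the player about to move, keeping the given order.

10: W, 13: L

Classify positions by backward induction: terminal positions (no move available) are W. From any other position, the mover wins iff some move reaches an L.
n=0: no move; the opponent has just taken the last counter and therefore loses → W
n=1: →0(W) only, which is W, so L
n=2: →1(L), so W
n=3: →2(W) only, which is W, so L
n=4: →3(L), so W
n=5: →1(L), so W
n=6: →5(W), 2(W), 0(W) — all W, so L
n=7: →6(L), so W
n=8: →7(W), 4(W), 2(W) — all W, so L
n=9: →8(L), so W
n=10: →6(L), so W
n=11: →10(W), 7(W), 5(W) — all W, so L
n=12: →11(L), so W
n=13: →12(W), 9(W), 7(W) — all W, so L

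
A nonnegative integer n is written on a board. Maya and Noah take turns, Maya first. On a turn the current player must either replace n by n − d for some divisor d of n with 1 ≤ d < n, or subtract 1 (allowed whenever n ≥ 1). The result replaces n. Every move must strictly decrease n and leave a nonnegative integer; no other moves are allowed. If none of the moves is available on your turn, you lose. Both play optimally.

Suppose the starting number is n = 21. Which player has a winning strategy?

Noah wins.

Compute win/loss labels from the base case upward. A position with no move is L. Any other position is W if it can reach an L in one move, else L.
n=0: no move → L
n=1: can move to 0, which is L ⇒ W
n=2: the only move is to 1(W), a W ⇒ L
n=3: can move to 2, which is L ⇒ W
n=4: can move to 2, which is L ⇒ W
n=5: the only move is to 4(W), a W ⇒ L
n=6: can move to 5, which is L ⇒ W
n=7: the only move is to 6(W), a W ⇒ L
n=8: can move to 7, which is L ⇒ W
n=9: moves to 6(W), 8(W); every one is W ⇒ L
n=10: can move to 5, which is L ⇒ W
n=11: the only move is to 10(W), a W ⇒ L
n=12: can move to 9, which is L ⇒ W
n=13: the only move is to 12(W), a W ⇒ L
n=14: can move to 7, which is L ⇒ W
n=15: moves to 10(W), 12(W), 14(W); every one is W ⇒ L
n=16: can move to 15, which is L ⇒ W
n=17: the only move is to 16(W), a W ⇒ L
n=18: can move to 9, which is L ⇒ W
n=19: the only move is to 18(W), a W ⇒ L
n=20: can move to 15, which is L ⇒ W
n=21: moves to 14(W), 18(W), 20(W); every one is W ⇒ L
Every move from 21 reaches a W position, so the mover loses.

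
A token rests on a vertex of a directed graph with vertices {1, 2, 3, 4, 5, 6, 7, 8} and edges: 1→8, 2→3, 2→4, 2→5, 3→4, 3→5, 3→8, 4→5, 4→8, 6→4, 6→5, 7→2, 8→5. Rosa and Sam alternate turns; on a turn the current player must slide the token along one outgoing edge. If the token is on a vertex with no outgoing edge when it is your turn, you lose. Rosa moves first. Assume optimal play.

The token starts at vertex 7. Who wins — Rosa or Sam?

Positions with no move are L. A position that does have a move is losing for the player to move precisely when every available move leads to a winning position for the opponent. Fill in the labels:
Every edge goes from a vertex to one that appears earlier in the order 5, 8, 4, 3, 2, 1, 6, 7, so processing vertices in that order labels each vertex after all of its successors.
5: no outgoing edge → L
8: →5(L), so W
4: →5(L), so W
3: →5(L), so W
2: →5(L), so W
1: →8(W) only, which is W, so L
6: →5(L), so W
7: →2(W) only, which is W, so L
Every move from 7 reaches a W position, so the mover loses.

Sam wins.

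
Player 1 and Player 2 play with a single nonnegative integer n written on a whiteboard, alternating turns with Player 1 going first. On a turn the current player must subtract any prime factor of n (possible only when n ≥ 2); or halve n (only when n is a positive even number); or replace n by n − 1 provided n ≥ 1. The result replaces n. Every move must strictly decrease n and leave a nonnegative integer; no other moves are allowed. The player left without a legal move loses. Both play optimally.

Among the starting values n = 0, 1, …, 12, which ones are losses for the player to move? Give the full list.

Classify positions by backward induction: terminal positions (no move available) are L. From any other position, the mover wins iff some move reaches an L.
n=0: no move → L
n=1: W (go to 0, an L position)
n=2: W (go to 0, an L position)
n=3: W (go to 0, an L position)
n=4: L (options 2(W), 3(W) are all W)
n=5: W (go to 0, an L position)
n=6: W (go to 4, an L position)
n=7: W (go to 0, an L position)
n=8: W (go to 4, an L position)
n=9: L (options 6(W), 8(W) are all W)
n=10: W (go to 9, an L position)
n=11: W (go to 0, an L position)
n=12: W (go to 9, an L position)
Reading off the rows marked L gives the requested list; there are 3 such values of n.

0, 4, 9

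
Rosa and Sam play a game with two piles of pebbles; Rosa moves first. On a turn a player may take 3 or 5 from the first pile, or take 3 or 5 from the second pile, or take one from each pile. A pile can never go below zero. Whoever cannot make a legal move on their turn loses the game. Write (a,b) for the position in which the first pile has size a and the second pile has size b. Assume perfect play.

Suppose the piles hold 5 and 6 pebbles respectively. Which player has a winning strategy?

Build the W/L table. Terminal = L. A non-terminal position is W if it has a move to some L; otherwise it is L.
No move ever increases a pile, so every position that can arise here has a ≤ 5 and b ≤ 6; it is enough to label the cells with 0 ≤ a ≤ 5 and 0 ≤ b ≤ 6.
Every move lowers a or b (never raises either), so fill the grid row by row in increasing a, and left to right within a row: each cell's successors are then already labelled.
      b=0  b=1  b=2  b=3  b=4  b=5  b=6
a=0:    L    L    L    W    W    W    W
a=1:    L    W    W    W    L    W    L
a=2:    L    W    L    W    L    W    L
a=3:    W    W    W    W    L    W    L
a=4:    W    L    L    L    W    W    W
a=5:    W    W    W    W    W    L    W
Cells with no legal move (terminal, hence L): (0,0), (0,1), (0,2), (1,0), (2,0).
The remaining L cells, each justified by listing all of its moves:
(1,4): →(1,1)(W), (0,3)(W) — all W, so L
(1,6): →(1,3)(W), (1,1)(W), (0,5)(W) — all W, so L
(2,2): →(1,1)(W) only, which is W, so L
(2,4): →(2,1)(W), (1,3)(W) — all W, so L
(2,6): →(2,3)(W), (2,1)(W), (1,5)(W) — all W, so L
(3,4): →(0,4)(W), (3,1)(W), (2,3)(W) — all W, so L
(3,6): →(0,6)(W), (3,3)(W), (3,1)(W), (2,5)(W) — all W, so L
(4,1): →(1,1)(W), (3,0)(W) — all W, so L
(4,2): →(1,2)(W), (3,1)(W) — all W, so L
(4,3): →(1,3)(W), (4,0)(W), (3,2)(W) — all W, so L
(5,5): →(2,5)(W), (0,5)(W), (5,2)(W), (5,0)(W), (4,4)(W) — all W, so L
Every other cell has at least one move into one of the L cells above, so it is W.
The starting position (5,6) is W: Rosa should move to (2,6), handing over an L position.

Rosa wins.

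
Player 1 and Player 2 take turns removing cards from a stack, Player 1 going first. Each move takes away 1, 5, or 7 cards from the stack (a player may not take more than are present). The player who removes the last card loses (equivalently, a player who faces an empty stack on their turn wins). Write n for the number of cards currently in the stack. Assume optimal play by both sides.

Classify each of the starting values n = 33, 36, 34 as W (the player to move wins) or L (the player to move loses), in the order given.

Use the standard recursion: the mover wins at a terminal position; elsewhere, the mover wins exactly when some move hands the opponent an L position.
n=0: no move; the opponent has just taken the last card and therefore loses → W
n=1: L (sole option 0(W) is W)
n=2: W (go to 1, an L position)
n=3: L (sole option 2(W) is W)
n=4: W (go to 3, an L position)
n=5: L (options 4(W), 0(W) are all W)
n=6: W (go to 5, an L position)
n=7: L (options 6(W), 2(W), 0(W) are all W)
n=8: W (go to 7, an L position)
n=9: L (options 8(W), 4(W), 2(W) are all W)
n=10: W (go to 9, an L position)
n=11: L (options 10(W), 6(W), 4(W) are all W)
n=12: W (go to 11, an L position)
n=13: L (options 12(W), 8(W), 6(W) are all W)
n=14: W (go to 13, an L position)
n=15: L (options 14(W), 10(W), 8(W) are all W)
n=16: W (go to 15, an L position)
n=17: L (options 16(W), 12(W), 10(W) are all W)
n=18: W (go to 17, an L position)
n=19: L (options 18(W), 14(W), 12(W) are all W)
n=20: W (go to 19, an L position)
n=21: L (options 20(W), 16(W), 14(W) are all W)
n=22: W (go to 21, an L position)
n=23: L (options 22(W), 18(W), 16(W) are all W)
n=24: W (go to 23, an L position)
n=25: L (options 24(W), 20(W), 18(W) are all W)
n=26: W (go to 25, an L position)
n=27: L (options 26(W), 22(W), 20(W) are all W)
n=28: W (go to 27, an L position)
n=29: L (options 28(W), 24(W), 22(W) are all W)
n=30: W (go to 29, an L position)
n=31: L (options 30(W), 26(W), 24(W) are all W)
n=32: W (go to 31, an L position)
n=33: L (options 32(W), 28(W), 26(W) are all W)
n=34: W (go to 33, an L position)
n=35: L (options 34(W), 30(W), 28(W) are all W)
n=36: W (go to 35, an L position)

33: L, 36: W, 34: W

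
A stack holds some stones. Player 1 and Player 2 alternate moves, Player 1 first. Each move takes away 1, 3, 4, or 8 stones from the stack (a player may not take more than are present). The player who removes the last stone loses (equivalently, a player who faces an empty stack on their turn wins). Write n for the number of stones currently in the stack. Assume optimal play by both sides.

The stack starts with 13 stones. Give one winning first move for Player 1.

Use the standard recursion: the mover wins at a terminal position; elsewhere, the mover wins exactly when some move hands the opponent an L position.
n=0: no move; the opponent has just taken the last stone and therefore loses → W
n=1: the only move is to 0(W), a W ⇒ L
n=2: can move to 1, which is L ⇒ W
n=3: moves to 2(W), 0(W); every one is W ⇒ L
n=4: can move to 3, which is L ⇒ W
n=5: can move to 1, which is L ⇒ W
n=6: can move to 3, which is L ⇒ W
n=7: can move to 3, which is L ⇒ W
n=8: moves to 7(W), 5(W), 4(W), 0(W); every one is W ⇒ L
n=9: can move to 8, which is L ⇒ W
n=10: moves to 9(W), 7(W), 6(W), 2(W); every one is W ⇒ L
n=11: can move to 10, which is L ⇒ W
n=12: can move to 8, which is L ⇒ W
n=13: can move to 10, which is L ⇒ W
From 13, the L positions reachable in one move are: 10.

Remove 3, leaving 10.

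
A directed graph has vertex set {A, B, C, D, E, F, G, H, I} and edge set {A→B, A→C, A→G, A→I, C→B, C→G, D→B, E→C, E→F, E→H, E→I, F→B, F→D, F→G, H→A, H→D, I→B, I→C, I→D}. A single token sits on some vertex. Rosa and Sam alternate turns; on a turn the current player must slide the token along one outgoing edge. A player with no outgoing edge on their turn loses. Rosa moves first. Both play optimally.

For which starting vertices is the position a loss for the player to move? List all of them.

B, G, H

Compute win/loss labels from the base case upward. A position with no move is L. Any other position is W if it can reach an L in one move, else L.
Every edge goes from a vertex to one that appears earlier in the order B, G, C, D, I, A, H, F, E, so processing vertices in that order labels each vertex after all of its successors.
B: no outgoing edge → L
G: no outgoing edge → L
C: W (go to G, an L position)
D: W (go to B, an L position)
I: W (go to B, an L position)
A: W (go to G, an L position)
H: L (options A(W), D(W) are all W)
F: W (go to G, an L position)
E: W (go to H, an L position)
Reading off the rows marked L gives the requested list; there are 3 such vertices.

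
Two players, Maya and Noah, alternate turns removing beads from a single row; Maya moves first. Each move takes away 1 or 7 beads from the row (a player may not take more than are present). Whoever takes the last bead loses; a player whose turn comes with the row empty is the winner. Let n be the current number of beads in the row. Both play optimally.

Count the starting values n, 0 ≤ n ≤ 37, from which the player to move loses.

19

Label each position W (a win for the player to move) or L (a loss). A position with no legal move is W; any other position is W exactly when some move reaches an L, and L when every move reaches a W.
n=0: no move; the opponent has just taken the last bead and therefore loses → W
n=1: the only move is to 0(W), a W ⇒ L
n=2: can move to 1, which is L ⇒ W
n=3: the only move is to 2(W), a W ⇒ L
n=4: can move to 3, which is L ⇒ W
n=5: the only move is to 4(W), a W ⇒ L
n=6: can move to 5, which is L ⇒ W
n=7: moves to 6(W), 0(W); every one is W ⇒ L
n=8: can move to 7, which is L ⇒ W
n=9: moves to 8(W), 2(W); every one is W ⇒ L
n=10: can move to 9, which is L ⇒ W
n=11: moves to 10(W), 4(W); every one is W ⇒ L
n=12: can move to 11, which is L ⇒ W
n=13: moves to 12(W), 6(W); every one is W ⇒ L
n=14: can move to 13, which is L ⇒ W
n=15: moves to 14(W), 8(W); every one is W ⇒ L
n=16: can move to 15, which is L ⇒ W
n=17: moves to 16(W), 10(W); every one is W ⇒ L
n=18: can move to 17, which is L ⇒ W
n=19: moves to 18(W), 12(W); every one is W ⇒ L
n=20: can move to 19, which is L ⇒ W
n=21: moves to 20(W), 14(W); every one is W ⇒ L
n=22: can move to 21, which is L ⇒ W
n=23: moves to 22(W), 16(W); every one is W ⇒ L
n=24: can move to 23, which is L ⇒ W
n=25: moves to 24(W), 18(W); every one is W ⇒ L
n=26: can move to 25, which is L ⇒ W
n=27: moves to 26(W), 20(W); every one is W ⇒ L
n=28: can move to 27, which is L ⇒ W
n=29: moves to 28(W), 22(W); every one is W ⇒ L
n=30: can move to 29, which is L ⇒ W
n=31: moves to 30(W), 24(W); every one is W ⇒ L
n=32: can move to 31, which is L ⇒ W
n=33: moves to 32(W), 26(W); every one is W ⇒ L
n=34: can move to 33, which is L ⇒ W
n=35: moves to 34(W), 28(W); every one is W ⇒ L
n=36: can move to 35, which is L ⇒ W
n=37: moves to 36(W), 30(W); every one is W ⇒ L
L entries with 0 ≤ n ≤ 37: n = 1, 3, 5, 7, 9, 11, 13, 15, 17, 19, 21, 23, 25, 27, 29, 31, 33, 35, 37; that makes 19.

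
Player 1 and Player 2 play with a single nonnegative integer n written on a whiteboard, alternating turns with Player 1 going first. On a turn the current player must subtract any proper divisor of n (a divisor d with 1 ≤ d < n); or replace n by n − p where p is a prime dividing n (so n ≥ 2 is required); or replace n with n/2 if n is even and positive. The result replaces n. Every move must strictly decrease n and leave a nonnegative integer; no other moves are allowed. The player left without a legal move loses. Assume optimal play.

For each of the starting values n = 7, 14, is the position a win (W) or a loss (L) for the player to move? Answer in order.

7: W, 14: L

Compute win/loss labels from the base case upward. A position with no move is L. Any other position is W if it can reach an L in one move, else L.
n=0: no move → L
n=1: no move → L
n=2: reaches L-position 0 → W
n=3: reaches L-position 0 → W
n=4: only reaches 2(W), 3(W), all W → L
n=5: reaches L-position 0 → W
n=6: reaches L-position 4 → W
n=7: reaches L-position 0 → W
n=8: reaches L-position 4 → W
n=9: only reaches 6(W), 8(W), all W → L
n=10: reaches L-position 9 → W
n=11: reaches L-position 0 → W
n=12: reaches L-position 9 → W
n=13: reaches L-position 0 → W
n=14: only reaches 7(W), 12(W), 13(W), all W → L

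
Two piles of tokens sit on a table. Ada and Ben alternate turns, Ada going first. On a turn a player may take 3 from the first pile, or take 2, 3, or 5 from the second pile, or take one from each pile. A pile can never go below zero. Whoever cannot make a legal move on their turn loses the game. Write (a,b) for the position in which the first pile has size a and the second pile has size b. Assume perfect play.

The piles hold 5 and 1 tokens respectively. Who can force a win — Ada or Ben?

Label each position W (a win for the player to move) or L (a loss). A position with no legal move is L; any other position is W exactly when some move reaches an L, and L when every move reaches a W.
No move ever increases a pile, so every position that can arise here has a ≤ 5 and b ≤ 1; it is enough to label the cells with 0 ≤ a ≤ 5 and 0 ≤ b ≤ 1.
Every move lowers a or b (never raises either), so fill the grid row by row in increasing a, and left to right within a row: each cell's successors are then already labelled.
      b=0  b=1
a=0:    L    L
a=1:    L    W
a=2:    L    W
a=3:    W    W
a=4:    W    L
a=5:    W    L
Cells with no legal move (terminal, hence L): (0,0), (0,1), (1,0), (2,0).
The remaining L cells, each justified by listing all of its moves:
(4,1): moves to (1,1)(W), (3,0)(W); every one is W ⇒ L
(5,1): moves to (2,1)(W), (4,0)(W); every one is W ⇒ L
Every other cell has at least one move into one of the L cells above, so it is W.
Every move from (5,1) reaches a W position, so the mover loses.

Ben wins.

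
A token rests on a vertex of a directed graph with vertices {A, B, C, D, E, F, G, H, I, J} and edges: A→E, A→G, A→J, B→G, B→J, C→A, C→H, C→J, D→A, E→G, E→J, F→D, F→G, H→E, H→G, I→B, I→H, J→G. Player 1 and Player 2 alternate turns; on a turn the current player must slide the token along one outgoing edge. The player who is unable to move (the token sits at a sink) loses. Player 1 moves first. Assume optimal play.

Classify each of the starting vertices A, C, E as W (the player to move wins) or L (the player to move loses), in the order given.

A: W, C: L, E: W

Work bottom-up. With no move the player to move loses. Otherwise the position is W if at least one move leads to an L position for the opponent, and L if every move leads to a W.
Every edge goes from a vertex to one that appears earlier in the order G, J, E, A, H, B, I, C, D, F, so processing vertices in that order labels each vertex after all of its successors.
G: no outgoing edge → L
J: reaches L-position G → W
E: reaches L-position G → W
A: reaches L-position G → W
H: reaches L-position G → W
B: reaches L-position G → W
I: only reaches B(W), H(W), all W → L
C: only reaches H(W), A(W), J(W), all W → L
D: only reaches A(W), which is W → L
F: reaches L-position D → W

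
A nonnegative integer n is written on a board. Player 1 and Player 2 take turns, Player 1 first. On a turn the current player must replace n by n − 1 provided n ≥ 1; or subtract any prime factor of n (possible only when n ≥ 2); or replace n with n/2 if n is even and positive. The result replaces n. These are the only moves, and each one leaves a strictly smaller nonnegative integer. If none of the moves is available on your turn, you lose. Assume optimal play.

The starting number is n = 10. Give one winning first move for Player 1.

Move to 9.

Label each position W (a win for the player to move) or L (a loss). A position with no legal move is L; any other position is W exactly when some move reaches an L, and L when every move reaches a W.
n=0: no move → L
n=1: W (go to 0, an L position)
n=2: W (go to 0, an L position)
n=3: W (go to 0, an L position)
n=4: L (options 2(W), 3(W) are all W)
n=5: W (go to 0, an L position)
n=6: W (go to 4, an L position)
n=7: W (go to 0, an L position)
n=8: W (go to 4, an L position)
n=9: L (options 6(W), 8(W) are all W)
n=10: W (go to 9, an L position)
From 10, the L positions reachable in one move are: 9.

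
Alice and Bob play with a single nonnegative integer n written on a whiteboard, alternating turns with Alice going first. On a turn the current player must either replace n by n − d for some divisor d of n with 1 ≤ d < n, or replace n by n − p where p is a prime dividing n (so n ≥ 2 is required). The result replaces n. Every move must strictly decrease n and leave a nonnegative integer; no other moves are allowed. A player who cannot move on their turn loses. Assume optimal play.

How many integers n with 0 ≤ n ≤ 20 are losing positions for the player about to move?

6

Positions with no move are L. A position that does have a move is losing for the player to move precisely when every available move leads to a winning position for the opponent. Fill in the labels:
n=0: no move → L
n=1: no move → L
n=2: can move to 0, which is L ⇒ W
n=3: can move to 0, which is L ⇒ W
n=4: moves to 2(W), 3(W); every one is W ⇒ L
n=5: can move to 0, which is L ⇒ W
n=6: can move to 4, which is L ⇒ W
n=7: can move to 0, which is L ⇒ W
n=8: can move to 4, which is L ⇒ W
n=9: moves to 6(W), 8(W); every one is W ⇒ L
n=10: can move to 9, which is L ⇒ W
n=11: can move to 0, which is L ⇒ W
n=12: can move to 9, which is L ⇒ W
n=13: can move to 0, which is L ⇒ W
n=14: moves to 7(W), 12(W), 13(W); every one is W ⇒ L
n=15: can move to 14, which is L ⇒ W
n=16: can move to 14, which is L ⇒ W
n=17: can move to 0, which is L ⇒ W
n=18: can move to 9, which is L ⇒ W
n=19: can move to 0, which is L ⇒ W
n=20: moves to 10(W), 15(W), 16(W), 18(W), 19(W); every one is W ⇒ L
L entries with 0 ≤ n ≤ 20: n = 0, 1, 4, 9, 14, 20; that makes 6.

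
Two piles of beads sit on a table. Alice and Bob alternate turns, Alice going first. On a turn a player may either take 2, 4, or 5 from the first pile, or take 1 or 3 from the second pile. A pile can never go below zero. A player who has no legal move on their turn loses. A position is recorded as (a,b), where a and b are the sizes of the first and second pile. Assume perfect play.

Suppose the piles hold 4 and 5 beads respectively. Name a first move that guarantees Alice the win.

Label each position W (a win for the player to move) or L (a loss). A position with no legal move is L; any other position is W exactly when some move reaches an L, and L when every move reaches a W.
No move ever increases a pile, so every position that can arise here has a ≤ 4 and b ≤ 5; it is enough to label the cells with 0 ≤ a ≤ 4 and 0 ≤ b ≤ 5.
Every move lowers a or b (never raises either), so fill the grid row by row in increasing a, and left to right within a row: each cell's successors are then already labelled.
      b=0  b=1  b=2  b=3  b=4  b=5
a=0:    L    W    L    W    L    W
a=1:    L    W    L    W    L    W
a=2:    W    L    W    L    W    L
a=3:    W    L    W    L    W    L
a=4:    W    W    W    W    W    W
Cells with no legal move (terminal, hence L): (0,0), (1,0).
The remaining L cells, each justified by listing all of its moves:
(0,2): only reaches (0,1)(W), which is W → L
(0,4): only reaches (0,3)(W), (0,1)(W), all W → L
(1,2): only reaches (1,1)(W), which is W → L
(1,4): only reaches (1,3)(W), (1,1)(W), all W → L
(2,1): only reaches (0,1)(W), (2,0)(W), all W → L
(2,3): only reaches (0,3)(W), (2,2)(W), (2,0)(W), all W → L
(2,5): only reaches (0,5)(W), (2,4)(W), (2,2)(W), all W → L
(3,1): only reaches (1,1)(W), (3,0)(W), all W → L
(3,3): only reaches (1,3)(W), (3,2)(W), (3,0)(W), all W → L
(3,5): only reaches (1,5)(W), (3,4)(W), (3,2)(W), all W → L
Every other cell has at least one move into one of the L cells above, so it is W.
From (4,5), the L positions reachable in one move are: (2,5).

Move to (2,5).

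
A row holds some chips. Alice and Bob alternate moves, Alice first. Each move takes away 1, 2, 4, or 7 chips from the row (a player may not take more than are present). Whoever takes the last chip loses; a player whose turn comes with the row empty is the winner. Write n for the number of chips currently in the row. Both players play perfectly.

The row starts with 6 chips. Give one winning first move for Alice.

Remove 2, leaving 4.

Label each position W (a win for the player to move) or L (a loss). A position with no legal move is W; any other position is W exactly when some move reaches an L, and L when every move reaches a W.
n=0: no move; the opponent has just taken the last chip and therefore loses → W
n=1: L (sole option 0(W) is W)
n=2: W (go to 1, an L position)
n=3: W (go to 1, an L position)
n=4: L (options 3(W), 2(W), 0(W) are all W)
n=5: W (go to 4, an L position)
n=6: W (go to 4, an L position)
From 6, the L positions reachable in one move are: 4.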